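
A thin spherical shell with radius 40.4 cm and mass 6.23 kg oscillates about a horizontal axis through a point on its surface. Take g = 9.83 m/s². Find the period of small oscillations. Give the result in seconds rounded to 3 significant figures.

I_cm = (2/3)mr² = 0.6779 kg·m². The pivot is at distance d = 0.404 m from the centre of mass.
By the parallel-axis theorem, I = I_cm + md² = 0.6779 + 1.017 = 1.695 kg·m².
T = 2π√(I/(mgd)) = 2π√(1.695/(6.23 × 9.83 × 0.404)) = 1.64 s.

1.64 s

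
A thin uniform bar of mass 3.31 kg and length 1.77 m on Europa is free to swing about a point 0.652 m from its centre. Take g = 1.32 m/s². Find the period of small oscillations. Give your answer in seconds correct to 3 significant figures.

For a physical pendulum T = 2π√(I/(mgd)), with d = 0.6520 m from pivot to centre of mass.
I_cm = mL²/12 = 3.31 × 1.77²/12 = 0.8642 kg·m²; I = I_cm + md² = 0.8642 + 3.31 × 0.6520² = 2.271 kg·m².
T = 2π√(2.271/(3.31 × 1.32 × 0.6520)) = 5.61 s.

5.61 s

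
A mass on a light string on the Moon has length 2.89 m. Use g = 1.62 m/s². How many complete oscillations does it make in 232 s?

27

T = 2π√(L/g) = 2π√(2.89/1.62) = 8.392 s.
Number of complete oscillations = ⌊232/8.392⌋ = ⌊27.65⌋ = 27.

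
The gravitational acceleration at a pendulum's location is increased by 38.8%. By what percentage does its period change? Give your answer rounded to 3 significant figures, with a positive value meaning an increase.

T ∝ 1/√g, so T'/T = 1/√(1.388) = 0.8488.
Percentage change in T = (0.8488 − 1) × 100% = -15.1%.

-15.1%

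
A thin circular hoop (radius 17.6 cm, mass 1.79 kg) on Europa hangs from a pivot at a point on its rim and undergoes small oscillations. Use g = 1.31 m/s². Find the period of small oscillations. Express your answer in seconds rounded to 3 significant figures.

I_cm = mr² = 0.05545 kg·m². The pivot is at distance d = 0.176 m from the centre of mass.
By the parallel-axis theorem, I = I_cm + md² = 0.05545 + 0.05545 = 0.1109 kg·m².
T = 2π√(I/(mgd)) = 2π√(0.1109/(1.79 × 1.31 × 0.176)) = 3.26 s.

3.26 s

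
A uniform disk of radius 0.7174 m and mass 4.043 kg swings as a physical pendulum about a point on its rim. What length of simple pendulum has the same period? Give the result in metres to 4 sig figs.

The equivalent simple-pendulum length is L_eq = I/(md), where I is about the pivot and d = 0.71740 m.
I_cm = ½mR² = 1.0404 kg·m², so I = I_cm + md² = 1.0404 + 2.0808 = 3.1212 kg·m².
L_eq = 3.1212/(4.043 × 0.71740) = 1.076 m.

1.076 m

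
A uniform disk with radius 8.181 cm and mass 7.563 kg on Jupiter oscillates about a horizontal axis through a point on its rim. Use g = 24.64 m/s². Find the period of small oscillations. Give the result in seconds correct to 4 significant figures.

I_cm = ½mr² = 0.025309 kg·m². The pivot is at distance d = 0.08181 m from the centre of mass.
By the parallel-axis theorem, I = I_cm + md² = 0.025309 + 0.050618 = 0.075927 kg·m².
T = 2π√(I/(mgd)) = 2π√(0.075927/(7.563 × 24.64 × 0.08181)) = 0.4434 s.

0.4434 s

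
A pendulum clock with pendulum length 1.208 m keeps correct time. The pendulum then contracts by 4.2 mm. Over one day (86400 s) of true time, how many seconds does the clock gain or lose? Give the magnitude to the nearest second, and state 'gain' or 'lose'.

T ∝ √L, so T'/T = √(1.20380/1.208) = 0.998260.
In 86400 s of true time the clock registers 86400/0.998260 = 86550.6 s, so it gains 151 s.

gain 151 s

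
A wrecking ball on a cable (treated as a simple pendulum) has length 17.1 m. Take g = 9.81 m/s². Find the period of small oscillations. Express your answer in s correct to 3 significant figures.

T = 2π√(L/g) = 2π√(17.1/9.81) = 2π × 1.320 = 8.30 s.

8.30 s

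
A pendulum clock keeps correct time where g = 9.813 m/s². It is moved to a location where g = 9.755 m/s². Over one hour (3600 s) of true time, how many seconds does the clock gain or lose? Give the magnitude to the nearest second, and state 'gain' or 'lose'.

The clock's period scales as T ∝ 1/√g, so T'/T = √(9.813/9.755) = 1.00297.
In 3600 s of true time the clock registers 3600/1.00297 = 3589.3 s, so it loses 11 s.

lose 11 s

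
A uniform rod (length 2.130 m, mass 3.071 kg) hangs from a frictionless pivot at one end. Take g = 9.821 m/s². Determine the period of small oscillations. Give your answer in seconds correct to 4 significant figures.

2.389 s

For a physical pendulum T = 2π√(I/(mgd)), with d = 1.0650 m from pivot to centre of mass.
I_cm = mL²/12 = 3.071 × 2.130²/12 = 1.1611 kg·m²; I = I_cm + md² = 1.1611 + 3.071 × 1.0650² = 4.6443 kg·m².
T = 2π√(4.6443/(3.071 × 9.821 × 1.0650)) = 2.389 s.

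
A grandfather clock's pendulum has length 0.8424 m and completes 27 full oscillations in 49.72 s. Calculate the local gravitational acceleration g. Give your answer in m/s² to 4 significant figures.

T = 49.72/27 = 1.8415 s.
From T = 2π√(L/g), g = 4π²L/T² = 4π² × 0.8424/1.8415² = 9.807 m/s².

9.807 m/s²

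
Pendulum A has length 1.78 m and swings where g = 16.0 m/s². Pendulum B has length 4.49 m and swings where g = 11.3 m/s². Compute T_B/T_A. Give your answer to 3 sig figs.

1.89

T = 2π√(L/g), so T_B/T_A = √((L_B/g_B)/(L_A/g_A)) = √((4.49/11.3)/(1.78/16.0)) = 1.89.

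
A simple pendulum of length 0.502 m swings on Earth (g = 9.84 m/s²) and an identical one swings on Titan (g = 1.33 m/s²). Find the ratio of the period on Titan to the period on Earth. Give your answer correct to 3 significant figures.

2.72

T ∝ 1/√g, so T₂/T₁ = √(g₁/g₂) = √(9.84/1.33) = 2.72.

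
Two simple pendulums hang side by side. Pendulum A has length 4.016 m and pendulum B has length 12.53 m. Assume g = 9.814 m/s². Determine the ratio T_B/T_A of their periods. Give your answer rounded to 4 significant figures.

1.766

T ∝ √L, so T_B/T_A = √(L_B/L_A) = √(12.53/4.016) = 1.766.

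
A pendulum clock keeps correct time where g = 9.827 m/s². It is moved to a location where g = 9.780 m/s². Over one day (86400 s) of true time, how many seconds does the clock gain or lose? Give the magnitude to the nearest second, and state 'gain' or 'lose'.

lose 207 s

The clock's period scales as T ∝ 1/√g, so T'/T = √(9.827/9.780) = 1.00240.
In 86400 s of true time the clock registers 86400/1.00240 = 86193.1 s, so it loses 207 s.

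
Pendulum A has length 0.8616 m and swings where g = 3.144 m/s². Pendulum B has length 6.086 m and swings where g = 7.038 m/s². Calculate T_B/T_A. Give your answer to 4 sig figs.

T = 2π√(L/g), so T_B/T_A = √((L_B/g_B)/(L_A/g_A)) = √((6.086/7.038)/(0.8616/3.144)) = 1.776.

1.776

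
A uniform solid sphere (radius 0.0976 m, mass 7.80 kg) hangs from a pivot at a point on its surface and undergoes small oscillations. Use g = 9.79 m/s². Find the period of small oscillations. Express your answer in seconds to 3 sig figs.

0.742 s

I_cm = (2/5)mr² = 0.02972 kg·m². The pivot is at distance d = 0.0976 m from the centre of mass.
By the parallel-axis theorem, I = I_cm + md² = 0.02972 + 0.07430 = 0.1040 kg·m².
T = 2π√(I/(mgd)) = 2π√(0.1040/(7.80 × 9.79 × 0.0976)) = 0.742 s.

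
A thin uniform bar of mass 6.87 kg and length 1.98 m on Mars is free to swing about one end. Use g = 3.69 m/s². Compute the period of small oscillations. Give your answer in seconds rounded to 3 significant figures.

3.76 s

For a physical pendulum T = 2π√(I/(mgd)), with d = 0.9900 m from pivot to centre of mass.
I_cm = mL²/12 = 6.87 × 1.98²/12 = 2.244 kg·m²; I = I_cm + md² = 2.244 + 6.87 × 0.9900² = 8.978 kg·m².
T = 2π√(8.978/(6.87 × 3.69 × 0.9900)) = 3.76 s.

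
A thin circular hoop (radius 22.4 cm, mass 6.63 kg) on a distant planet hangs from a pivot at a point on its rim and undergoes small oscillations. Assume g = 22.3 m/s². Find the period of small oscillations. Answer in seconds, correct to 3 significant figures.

I_cm = mr² = 0.3327 kg·m². The pivot is at distance d = 0.224 m from the centre of mass.
By the parallel-axis theorem, I = I_cm + md² = 0.3327 + 0.3327 = 0.6653 kg·m².
T = 2π√(I/(mgd)) = 2π√(0.6653/(6.63 × 22.3 × 0.224)) = 0.891 s.

0.891 s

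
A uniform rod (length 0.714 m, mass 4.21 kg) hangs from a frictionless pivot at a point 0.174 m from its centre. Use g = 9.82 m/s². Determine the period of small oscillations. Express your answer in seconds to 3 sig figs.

1.30 s

For a physical pendulum T = 2π√(I/(mgd)), with d = 0.1740 m from pivot to centre of mass.
I_cm = mL²/12 = 4.21 × 0.714²/12 = 0.1789 kg·m²; I = I_cm + md² = 0.1789 + 4.21 × 0.1740² = 0.3063 kg·m².
T = 2π√(0.3063/(4.21 × 9.82 × 0.1740)) = 1.30 s.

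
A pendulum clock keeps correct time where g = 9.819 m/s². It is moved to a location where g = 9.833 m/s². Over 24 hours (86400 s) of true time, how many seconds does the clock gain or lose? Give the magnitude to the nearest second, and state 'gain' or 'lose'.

The clock's period scales as T ∝ 1/√g, so T'/T = √(9.819/9.833) = 0.999288.
In 86400 s of true time the clock registers 86400/0.999288 = 86461.6 s, so it gains 62 s.

gain 62 s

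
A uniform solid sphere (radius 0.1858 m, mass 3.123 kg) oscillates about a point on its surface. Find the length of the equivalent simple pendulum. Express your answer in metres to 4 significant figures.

The equivalent simple-pendulum length is L_eq = I/(md), where I is about the pivot and d = 0.18580 m.
I_cm = (2/5)mR² = 0.043124 kg·m², so I = I_cm + md² = 0.043124 + 0.10781 = 0.15094 kg·m².
L_eq = 0.15094/(3.123 × 0.18580) = 0.2601 m.

0.2601 m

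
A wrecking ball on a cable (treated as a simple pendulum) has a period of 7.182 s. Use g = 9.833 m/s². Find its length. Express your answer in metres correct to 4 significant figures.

From T = 2π√(L/g), L = gT²/(4π²) = 9.833 × 7.1820²/(4π²) = 12.85 m.

12.85 m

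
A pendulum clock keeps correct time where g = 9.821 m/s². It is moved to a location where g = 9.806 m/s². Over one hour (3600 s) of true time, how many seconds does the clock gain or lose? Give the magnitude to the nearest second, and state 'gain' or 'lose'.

lose 3 s

The clock's period scales as T ∝ 1/√g, so T'/T = √(9.821/9.806) = 1.00076.
In 3600 s of true time the clock registers 3600/1.00076 = 3597.2 s, so it loses 3 s.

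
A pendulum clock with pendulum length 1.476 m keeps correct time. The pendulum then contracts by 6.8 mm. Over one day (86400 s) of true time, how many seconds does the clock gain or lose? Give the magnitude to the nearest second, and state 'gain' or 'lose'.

gain 200 s

T ∝ √L, so T'/T = √(1.46920/1.476) = 0.997694.
In 86400 s of true time the clock registers 86400/0.997694 = 86599.7 s, so it gains 200 s.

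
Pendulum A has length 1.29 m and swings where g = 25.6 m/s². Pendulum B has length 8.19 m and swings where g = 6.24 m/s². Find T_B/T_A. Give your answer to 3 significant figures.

5.10

T = 2π√(L/g), so T_B/T_A = √((L_B/g_B)/(L_A/g_A)) = √((8.19/6.24)/(1.29/25.6)) = 5.10.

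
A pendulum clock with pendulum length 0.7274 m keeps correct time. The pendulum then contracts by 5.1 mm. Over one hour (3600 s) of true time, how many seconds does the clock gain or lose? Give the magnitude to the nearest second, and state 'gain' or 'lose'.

T ∝ √L, so T'/T = √(0.72230/0.7274) = 0.996488.
In 3600 s of true time the clock registers 3600/0.996488 = 3612.7 s, so it gains 13 s.

gain 13 s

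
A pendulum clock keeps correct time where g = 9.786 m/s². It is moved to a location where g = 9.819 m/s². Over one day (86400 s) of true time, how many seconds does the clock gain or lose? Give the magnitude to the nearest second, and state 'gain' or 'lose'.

gain 146 s

The clock's period scales as T ∝ 1/√g, so T'/T = √(9.786/9.819) = 0.998318.
In 86400 s of true time the clock registers 86400/0.998318 = 86545.6 s, so it gains 146 s.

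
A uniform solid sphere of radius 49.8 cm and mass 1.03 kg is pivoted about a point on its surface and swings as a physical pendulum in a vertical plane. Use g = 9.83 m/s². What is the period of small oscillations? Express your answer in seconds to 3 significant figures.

1.67 s

I_cm = (2/5)mr² = 0.1022 kg·m². The pivot is at distance d = 0.498 m from the centre of mass.
By the parallel-axis theorem, I = I_cm + md² = 0.1022 + 0.2554 = 0.3576 kg·m².
T = 2π√(I/(mgd)) = 2π√(0.3576/(1.03 × 9.83 × 0.498)) = 1.67 s.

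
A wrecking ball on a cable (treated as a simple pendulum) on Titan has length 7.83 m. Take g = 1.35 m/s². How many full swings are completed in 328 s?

21

T = 2π√(L/g) = 2π√(7.83/1.35) = 15.13 s.
Number of complete oscillations = ⌊328/15.13⌋ = ⌊21.68⌋ = 21.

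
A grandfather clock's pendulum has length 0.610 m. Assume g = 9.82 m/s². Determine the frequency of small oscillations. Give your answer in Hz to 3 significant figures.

T = 2π√(L/g) = 2π√(0.610/9.82) = 1.566 s, so f = 1/T = 0.639 Hz.

0.639 Hz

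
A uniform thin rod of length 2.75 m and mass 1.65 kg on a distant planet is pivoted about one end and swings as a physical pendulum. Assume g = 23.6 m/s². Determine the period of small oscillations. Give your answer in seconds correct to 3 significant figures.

1.75 s

For a physical pendulum T = 2π√(I/(mgd)), with d = 1.375 m from pivot to centre of mass.
I_cm = mL²/12 = 1.65 × 2.75²/12 = 1.040 kg·m²; I = I_cm + md² = 1.040 + 1.65 × 1.375² = 4.159 kg·m².
T = 2π√(4.159/(1.65 × 23.6 × 1.375)) = 1.75 s.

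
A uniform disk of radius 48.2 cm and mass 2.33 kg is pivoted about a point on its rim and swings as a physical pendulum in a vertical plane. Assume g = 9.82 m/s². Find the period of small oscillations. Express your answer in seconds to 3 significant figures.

I_cm = ½mr² = 0.2707 kg·m². The pivot is at distance d = 0.482 m from the centre of mass.
By the parallel-axis theorem, I = I_cm + md² = 0.2707 + 0.5413 = 0.8120 kg·m².
T = 2π√(I/(mgd)) = 2π√(0.8120/(2.33 × 9.82 × 0.482)) = 1.70 s.

1.70 s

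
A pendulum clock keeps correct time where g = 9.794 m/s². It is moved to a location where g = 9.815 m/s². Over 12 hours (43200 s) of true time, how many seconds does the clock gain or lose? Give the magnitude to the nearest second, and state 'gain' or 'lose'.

The clock's period scales as T ∝ 1/√g, so T'/T = √(9.794/9.815) = 0.998930.
In 43200 s of true time the clock registers 43200/0.998930 = 43246.3 s, so it gains 46 s.

gain 46 s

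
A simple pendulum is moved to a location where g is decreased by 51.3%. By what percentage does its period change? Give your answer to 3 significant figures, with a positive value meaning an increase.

43.3%

T ∝ 1/√g, so T'/T = 1/√(0.4870) = 1.433.
Percentage change in T = (1.433 − 1) × 100% = 43.3%.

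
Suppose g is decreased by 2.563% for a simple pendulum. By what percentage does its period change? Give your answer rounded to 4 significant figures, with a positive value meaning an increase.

T ∝ 1/√g, so T'/T = 1/√(0.97437) = 1.0131.
Percentage change in T = (1.0131 − 1) × 100% = 1.307%.

1.307%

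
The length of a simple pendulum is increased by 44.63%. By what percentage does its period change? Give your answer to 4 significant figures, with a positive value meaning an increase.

T ∝ √L, so T'/T = √(1.4463) = 1.2026.
Percentage change in T = (1.2026 − 1) × 100% = 20.26%.

20.26%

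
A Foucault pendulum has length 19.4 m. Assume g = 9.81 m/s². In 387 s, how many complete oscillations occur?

43

T = 2π√(L/g) = 2π√(19.4/9.81) = 8.836 s.
Number of complete oscillations = ⌊387/8.836⌋ = ⌊43.80⌋ = 43.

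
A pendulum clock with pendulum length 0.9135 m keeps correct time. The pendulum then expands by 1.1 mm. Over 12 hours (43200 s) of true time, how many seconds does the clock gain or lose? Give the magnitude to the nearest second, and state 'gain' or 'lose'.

lose 26 s

T ∝ √L, so T'/T = √(0.91460/0.9135) = 1.00060.
In 43200 s of true time the clock registers 43200/1.00060 = 43174.0 s, so it loses 26 s.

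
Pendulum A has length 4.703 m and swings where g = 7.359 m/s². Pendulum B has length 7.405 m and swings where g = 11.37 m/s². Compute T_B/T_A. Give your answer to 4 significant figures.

T = 2π√(L/g), so T_B/T_A = √((L_B/g_B)/(L_A/g_A)) = √((7.405/11.37)/(4.703/7.359)) = 1.009.

1.009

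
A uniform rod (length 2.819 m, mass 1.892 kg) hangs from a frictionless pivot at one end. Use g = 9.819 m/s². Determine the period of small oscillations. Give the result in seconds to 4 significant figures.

For a physical pendulum T = 2π√(I/(mgd)), with d = 1.4095 m from pivot to centre of mass.
I_cm = mL²/12 = 1.892 × 2.819²/12 = 1.2529 kg·m²; I = I_cm + md² = 1.2529 + 1.892 × 1.4095² = 5.0118 kg·m².
T = 2π√(5.0118/(1.892 × 9.819 × 1.4095)) = 2.749 s.

2.749 s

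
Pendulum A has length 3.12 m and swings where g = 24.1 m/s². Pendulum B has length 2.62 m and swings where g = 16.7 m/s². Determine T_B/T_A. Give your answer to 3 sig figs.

T = 2π√(L/g), so T_B/T_A = √((L_B/g_B)/(L_A/g_A)) = √((2.62/16.7)/(3.12/24.1)) = 1.10.

1.10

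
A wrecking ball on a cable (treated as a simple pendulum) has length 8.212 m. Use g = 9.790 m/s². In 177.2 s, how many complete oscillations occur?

T = 2π√(L/g) = 2π√(8.212/9.790) = 5.7546 s.
Number of complete oscillations = ⌊177.2/5.7546⌋ = ⌊30.793⌋ = 30.

30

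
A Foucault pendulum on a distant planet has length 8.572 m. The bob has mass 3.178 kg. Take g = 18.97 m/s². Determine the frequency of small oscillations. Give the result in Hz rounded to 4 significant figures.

T = 2π√(L/g) = 2π√(8.572/18.97) = 4.2236 s, so f = 1/T = 0.2368 Hz.

0.2368 Hz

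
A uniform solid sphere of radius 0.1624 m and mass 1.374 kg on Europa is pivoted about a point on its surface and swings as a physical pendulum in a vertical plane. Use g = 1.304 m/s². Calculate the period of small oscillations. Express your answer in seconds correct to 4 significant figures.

2.624 s

I_cm = (2/5)mr² = 0.014495 kg·m². The pivot is at distance d = 0.1624 m from the centre of mass.
By the parallel-axis theorem, I = I_cm + md² = 0.014495 + 0.036238 = 0.050733 kg·m².
T = 2π√(I/(mgd)) = 2π√(0.050733/(1.374 × 1.304 × 0.1624)) = 2.624 s.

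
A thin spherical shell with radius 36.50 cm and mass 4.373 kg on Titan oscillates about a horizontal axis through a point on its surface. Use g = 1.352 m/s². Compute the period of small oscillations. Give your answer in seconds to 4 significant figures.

I_cm = (2/3)mr² = 0.38840 kg·m². The pivot is at distance d = 0.3650 m from the centre of mass.
By the parallel-axis theorem, I = I_cm + md² = 0.38840 + 0.58259 = 0.97099 kg·m².
T = 2π√(I/(mgd)) = 2π√(0.97099/(4.373 × 1.352 × 0.3650)) = 4.215 s.

4.215 s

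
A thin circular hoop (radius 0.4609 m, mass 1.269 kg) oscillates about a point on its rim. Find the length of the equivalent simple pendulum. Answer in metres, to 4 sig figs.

0.9218 m

The equivalent simple-pendulum length is L_eq = I/(md), where I is about the pivot and d = 0.46090 m.
I_cm = mR² = 0.26957 kg·m², so I = I_cm + md² = 0.26957 + 0.26957 = 0.53914 kg·m².
L_eq = 0.53914/(1.269 × 0.46090) = 0.9218 m.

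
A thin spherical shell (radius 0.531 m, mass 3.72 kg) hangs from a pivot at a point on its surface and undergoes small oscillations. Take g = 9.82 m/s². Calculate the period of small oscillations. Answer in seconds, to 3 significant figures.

I_cm = (2/3)mr² = 0.6993 kg·m². The pivot is at distance d = 0.531 m from the centre of mass.
By the parallel-axis theorem, I = I_cm + md² = 0.6993 + 1.049 = 1.748 kg·m².
T = 2π√(I/(mgd)) = 2π√(1.748/(3.72 × 9.82 × 0.531)) = 1.89 s.

1.89 s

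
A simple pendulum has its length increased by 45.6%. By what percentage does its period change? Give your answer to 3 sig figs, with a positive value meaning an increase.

T ∝ √L, so T'/T = √(1.456) = 1.207.
Percentage change in T = (1.207 − 1) × 100% = 20.7%.

20.7%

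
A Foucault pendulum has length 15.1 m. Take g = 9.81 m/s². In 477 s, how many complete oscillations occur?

61

T = 2π√(L/g) = 2π√(15.1/9.81) = 7.795 s.
Number of complete oscillations = ⌊477/7.795⌋ = ⌊61.19⌋ = 61.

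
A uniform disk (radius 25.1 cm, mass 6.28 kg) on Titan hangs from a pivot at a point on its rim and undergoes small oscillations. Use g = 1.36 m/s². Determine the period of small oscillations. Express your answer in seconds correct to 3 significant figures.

3.31 s

I_cm = ½mr² = 0.1978 kg·m². The pivot is at distance d = 0.251 m from the centre of mass.
By the parallel-axis theorem, I = I_cm + md² = 0.1978 + 0.3956 = 0.5935 kg·m².
T = 2π√(I/(mgd)) = 2π√(0.5935/(6.28 × 1.36 × 0.251)) = 3.31 s.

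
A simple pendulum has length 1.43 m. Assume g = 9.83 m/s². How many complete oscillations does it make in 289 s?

T = 2π√(L/g) = 2π√(1.43/9.83) = 2.396 s.
Number of complete oscillations = ⌊289/2.396⌋ = ⌊120.6⌋ = 120.

120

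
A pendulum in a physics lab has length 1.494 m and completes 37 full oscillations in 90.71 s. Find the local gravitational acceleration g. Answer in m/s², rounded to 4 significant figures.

T = 90.71/37 = 2.4516 s.
From T = 2π√(L/g), g = 4π²L/T² = 4π² × 1.494/2.4516² = 9.813 m/s².

9.813 m/s²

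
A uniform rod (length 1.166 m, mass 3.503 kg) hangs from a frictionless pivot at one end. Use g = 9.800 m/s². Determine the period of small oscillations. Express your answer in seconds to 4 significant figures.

1.770 s

For a physical pendulum T = 2π√(I/(mgd)), with d = 0.58300 m from pivot to centre of mass.
I_cm = mL²/12 = 3.503 × 1.166²/12 = 0.39688 kg·m²; I = I_cm + md² = 0.39688 + 3.503 × 0.58300² = 1.5875 kg·m².
T = 2π√(1.5875/(3.503 × 9.800 × 0.58300)) = 1.770 s.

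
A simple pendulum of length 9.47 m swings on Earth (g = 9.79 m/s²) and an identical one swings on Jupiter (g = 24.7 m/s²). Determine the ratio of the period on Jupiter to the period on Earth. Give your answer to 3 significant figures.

0.630

T ∝ 1/√g, so T₂/T₁ = √(g₁/g₂) = √(9.79/24.7) = 0.630.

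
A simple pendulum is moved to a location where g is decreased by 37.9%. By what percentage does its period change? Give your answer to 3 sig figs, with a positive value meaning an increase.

T ∝ 1/√g, so T'/T = 1/√(0.6210) = 1.269.
Percentage change in T = (1.269 − 1) × 100% = 26.9%.

26.9%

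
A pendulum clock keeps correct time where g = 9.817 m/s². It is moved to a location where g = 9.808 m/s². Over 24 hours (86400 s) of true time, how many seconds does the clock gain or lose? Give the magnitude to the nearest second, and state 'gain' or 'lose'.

The clock's period scales as T ∝ 1/√g, so T'/T = √(9.817/9.808) = 1.00046.
In 86400 s of true time the clock registers 86400/1.00046 = 86360.4 s, so it loses 40 s.

lose 40 s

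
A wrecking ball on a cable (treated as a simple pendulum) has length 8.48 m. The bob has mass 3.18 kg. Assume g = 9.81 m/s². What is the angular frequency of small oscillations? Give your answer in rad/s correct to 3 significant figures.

ω = √(g/L) = √(9.81/8.48) = 1.08 rad/s.

1.08 rad/s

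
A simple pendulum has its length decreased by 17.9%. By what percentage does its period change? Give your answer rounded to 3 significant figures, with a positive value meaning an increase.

-9.39%

T ∝ √L, so T'/T = √(0.8210) = 0.9061.
Percentage change in T = (0.9061 − 1) × 100% = -9.39%.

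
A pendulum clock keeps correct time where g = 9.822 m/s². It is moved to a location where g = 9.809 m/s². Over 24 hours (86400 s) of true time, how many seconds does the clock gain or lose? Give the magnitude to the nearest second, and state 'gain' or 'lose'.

The clock's period scales as T ∝ 1/√g, so T'/T = √(9.822/9.809) = 1.00066.
In 86400 s of true time the clock registers 86400/1.00066 = 86342.8 s, so it loses 57 s.

lose 57 s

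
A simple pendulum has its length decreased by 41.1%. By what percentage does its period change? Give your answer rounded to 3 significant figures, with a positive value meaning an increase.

-23.3%

T ∝ √L, so T'/T = √(0.5890) = 0.7675.
Percentage change in T = (0.7675 − 1) × 100% = -23.3%.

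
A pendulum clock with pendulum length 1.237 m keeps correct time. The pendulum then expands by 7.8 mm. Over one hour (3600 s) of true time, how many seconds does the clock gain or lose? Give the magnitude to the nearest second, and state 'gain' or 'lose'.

lose 11 s

T ∝ √L, so T'/T = √(1.24480/1.237) = 1.00315.
In 3600 s of true time the clock registers 3600/1.00315 = 3588.7 s, so it loses 11 s.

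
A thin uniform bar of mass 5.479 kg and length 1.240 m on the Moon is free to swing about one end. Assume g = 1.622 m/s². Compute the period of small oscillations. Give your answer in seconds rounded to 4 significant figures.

For a physical pendulum T = 2π√(I/(mgd)), with d = 0.62000 m from pivot to centre of mass.
I_cm = mL²/12 = 5.479 × 1.240²/12 = 0.70204 kg·m²; I = I_cm + md² = 0.70204 + 5.479 × 0.62000² = 2.8082 kg·m².
T = 2π√(2.8082/(5.479 × 1.622 × 0.62000)) = 4.486 s.

4.486 s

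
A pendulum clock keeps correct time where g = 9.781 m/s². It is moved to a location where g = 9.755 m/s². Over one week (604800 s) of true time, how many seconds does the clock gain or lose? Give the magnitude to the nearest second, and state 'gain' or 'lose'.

lose 804 s

The clock's period scales as T ∝ 1/√g, so T'/T = √(9.781/9.755) = 1.00133.
In 604800 s of true time the clock registers 604800/1.00133 = 603995.6 s, so it loses 804 s.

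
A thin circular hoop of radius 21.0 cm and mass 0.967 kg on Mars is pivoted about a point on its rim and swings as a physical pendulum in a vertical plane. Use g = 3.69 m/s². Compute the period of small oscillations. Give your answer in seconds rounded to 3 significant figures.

I_cm = mr² = 0.04264 kg·m². The pivot is at distance d = 0.210 m from the centre of mass.
By the parallel-axis theorem, I = I_cm + md² = 0.04264 + 0.04264 = 0.08529 kg·m².
T = 2π√(I/(mgd)) = 2π√(0.08529/(0.967 × 3.69 × 0.210)) = 2.12 s.

2.12 s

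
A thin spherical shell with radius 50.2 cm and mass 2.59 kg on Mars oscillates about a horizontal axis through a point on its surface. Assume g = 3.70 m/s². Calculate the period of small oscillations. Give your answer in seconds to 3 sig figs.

2.99 s

I_cm = (2/3)mr² = 0.4351 kg·m². The pivot is at distance d = 0.502 m from the centre of mass.
By the parallel-axis theorem, I = I_cm + md² = 0.4351 + 0.6527 = 1.088 kg·m².
T = 2π√(I/(mgd)) = 2π√(1.088/(2.59 × 3.70 × 0.502)) = 2.99 s.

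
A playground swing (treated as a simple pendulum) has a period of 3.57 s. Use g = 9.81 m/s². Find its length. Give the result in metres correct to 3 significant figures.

From T = 2π√(L/g), L = gT²/(4π²) = 9.81 × 3.570²/(4π²) = 3.17 m.

3.17 m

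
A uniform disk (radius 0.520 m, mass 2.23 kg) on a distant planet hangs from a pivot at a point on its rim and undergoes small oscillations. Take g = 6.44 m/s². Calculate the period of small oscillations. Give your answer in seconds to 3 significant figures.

I_cm = ½mr² = 0.3015 kg·m². The pivot is at distance d = 0.520 m from the centre of mass.
By the parallel-axis theorem, I = I_cm + md² = 0.3015 + 0.6030 = 0.9045 kg·m².
T = 2π√(I/(mgd)) = 2π√(0.9045/(2.23 × 6.44 × 0.520)) = 2.19 s.

2.19 s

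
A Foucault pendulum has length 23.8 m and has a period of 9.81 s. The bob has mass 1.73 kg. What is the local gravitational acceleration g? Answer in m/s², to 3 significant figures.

9.76 m/s²

From T = 2π√(L/g), g = 4π²L/T² = 4π² × 23.8/9.810² = 9.76 m/s².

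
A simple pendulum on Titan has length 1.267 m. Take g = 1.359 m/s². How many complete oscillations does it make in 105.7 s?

17

T = 2π√(L/g) = 2π√(1.267/1.359) = 6.0668 s.
Number of complete oscillations = ⌊105.7/6.0668⌋ = ⌊17.423⌋ = 17.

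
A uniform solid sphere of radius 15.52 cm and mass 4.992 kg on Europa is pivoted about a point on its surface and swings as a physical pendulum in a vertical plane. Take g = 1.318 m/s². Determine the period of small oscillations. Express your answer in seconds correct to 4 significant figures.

I_cm = (2/5)mr² = 0.048097 kg·m². The pivot is at distance d = 0.1552 m from the centre of mass.
By the parallel-axis theorem, I = I_cm + md² = 0.048097 + 0.12024 = 0.16834 kg·m².
T = 2π√(I/(mgd)) = 2π√(0.16834/(4.992 × 1.318 × 0.1552)) = 2.551 s.

2.551 s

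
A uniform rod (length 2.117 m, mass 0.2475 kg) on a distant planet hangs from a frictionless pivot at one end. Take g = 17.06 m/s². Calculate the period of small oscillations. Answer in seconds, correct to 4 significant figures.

For a physical pendulum T = 2π√(I/(mgd)), with d = 1.0585 m from pivot to centre of mass.
I_cm = mL²/12 = 0.2475 × 2.117²/12 = 0.092435 kg·m²; I = I_cm + md² = 0.092435 + 0.2475 × 1.0585² = 0.36974 kg·m².
T = 2π√(0.36974/(0.2475 × 17.06 × 1.0585)) = 1.807 s.

1.807 s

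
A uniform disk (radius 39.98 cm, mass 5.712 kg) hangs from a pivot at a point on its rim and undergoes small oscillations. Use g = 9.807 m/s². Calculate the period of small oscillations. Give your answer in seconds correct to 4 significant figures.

1.554 s

I_cm = ½mr² = 0.45650 kg·m². The pivot is at distance d = 0.3998 m from the centre of mass.
By the parallel-axis theorem, I = I_cm + md² = 0.45650 + 0.91301 = 1.3695 kg·m².
T = 2π√(I/(mgd)) = 2π√(1.3695/(5.712 × 9.807 × 0.3998)) = 1.554 s.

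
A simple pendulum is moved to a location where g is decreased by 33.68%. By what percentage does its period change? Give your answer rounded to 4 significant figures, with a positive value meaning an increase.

22.79%

T ∝ 1/√g, so T'/T = 1/√(0.66320) = 1.2279.
Percentage change in T = (1.2279 − 1) × 100% = 22.79%.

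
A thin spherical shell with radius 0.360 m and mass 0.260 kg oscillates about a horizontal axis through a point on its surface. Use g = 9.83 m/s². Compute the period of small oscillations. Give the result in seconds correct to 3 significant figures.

I_cm = (2/3)mr² = 0.02246 kg·m². The pivot is at distance d = 0.360 m from the centre of mass.
By the parallel-axis theorem, I = I_cm + md² = 0.02246 + 0.03370 = 0.05616 kg·m².
T = 2π√(I/(mgd)) = 2π√(0.05616/(0.260 × 9.83 × 0.360)) = 1.55 s.

1.55 s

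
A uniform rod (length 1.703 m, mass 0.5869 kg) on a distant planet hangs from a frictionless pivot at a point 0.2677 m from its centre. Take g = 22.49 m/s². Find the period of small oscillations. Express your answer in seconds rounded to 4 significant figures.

For a physical pendulum T = 2π√(I/(mgd)), with d = 0.26770 m from pivot to centre of mass.
I_cm = mL²/12 = 0.5869 × 1.703²/12 = 0.14184 kg·m²; I = I_cm + md² = 0.14184 + 0.5869 × 0.26770² = 0.18390 kg·m².
T = 2π√(0.18390/(0.5869 × 22.49 × 0.26770)) = 1.433 s.

1.433 s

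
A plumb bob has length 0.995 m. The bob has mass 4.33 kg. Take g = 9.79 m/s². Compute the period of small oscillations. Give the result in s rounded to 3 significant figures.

2.00 s

T = 2π√(L/g) = 2π√(0.995/9.79) = 2π × 0.3188 = 2.00 s.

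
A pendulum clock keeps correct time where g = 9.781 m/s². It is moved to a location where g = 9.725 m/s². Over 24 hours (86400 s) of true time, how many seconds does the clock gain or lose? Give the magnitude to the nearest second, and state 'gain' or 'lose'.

The clock's period scales as T ∝ 1/√g, so T'/T = √(9.781/9.725) = 1.00288.
In 86400 s of true time the clock registers 86400/1.00288 = 86152.3 s, so it loses 248 s.

lose 248 s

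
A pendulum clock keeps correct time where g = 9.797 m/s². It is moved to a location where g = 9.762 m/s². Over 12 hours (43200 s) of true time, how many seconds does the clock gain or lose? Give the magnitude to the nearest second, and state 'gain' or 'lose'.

lose 77 s

The clock's period scales as T ∝ 1/√g, so T'/T = √(9.797/9.762) = 1.00179.
In 43200 s of true time the clock registers 43200/1.00179 = 43122.8 s, so it loses 77 s.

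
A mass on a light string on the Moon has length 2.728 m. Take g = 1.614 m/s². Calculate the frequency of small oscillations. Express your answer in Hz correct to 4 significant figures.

0.1224 Hz

T = 2π√(L/g) = 2π√(2.728/1.614) = 8.1686 s, so f = 1/T = 0.1224 Hz.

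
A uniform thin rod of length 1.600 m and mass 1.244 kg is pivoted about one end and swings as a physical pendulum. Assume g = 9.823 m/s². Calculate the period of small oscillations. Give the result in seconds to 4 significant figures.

For a physical pendulum T = 2π√(I/(mgd)), with d = 0.80000 m from pivot to centre of mass.
I_cm = mL²/12 = 1.244 × 1.600²/12 = 0.26539 kg·m²; I = I_cm + md² = 0.26539 + 1.244 × 0.80000² = 1.0615 kg·m².
T = 2π√(1.0615/(1.244 × 9.823 × 0.80000)) = 2.070 s.

2.070 s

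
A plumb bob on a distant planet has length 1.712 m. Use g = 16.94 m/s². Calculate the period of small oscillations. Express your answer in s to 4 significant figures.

T = 2π√(L/g) = 2π√(1.712/16.94) = 2π × 0.31790 = 1.997 s.

1.997 s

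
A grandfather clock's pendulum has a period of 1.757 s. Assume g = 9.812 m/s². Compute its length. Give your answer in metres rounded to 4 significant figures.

From T = 2π√(L/g), L = gT²/(4π²) = 9.812 × 1.7570²/(4π²) = 0.7673 m.

0.7673 m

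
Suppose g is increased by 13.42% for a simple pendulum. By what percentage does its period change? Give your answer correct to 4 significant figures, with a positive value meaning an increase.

T ∝ 1/√g, so T'/T = 1/√(1.1342) = 0.93898.
Percentage change in T = (0.93898 − 1) × 100% = -6.102%.

-6.102%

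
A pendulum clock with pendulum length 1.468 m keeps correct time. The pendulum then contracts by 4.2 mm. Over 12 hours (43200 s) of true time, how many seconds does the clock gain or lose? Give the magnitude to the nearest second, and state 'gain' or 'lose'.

gain 62 s

T ∝ √L, so T'/T = √(1.46380/1.468) = 0.998568.
In 43200 s of true time the clock registers 43200/0.998568 = 43261.9 s, so it gains 62 s.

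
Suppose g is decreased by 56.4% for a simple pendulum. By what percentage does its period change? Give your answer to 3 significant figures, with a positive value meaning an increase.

51.4%

T ∝ 1/√g, so T'/T = 1/√(0.4360) = 1.514.
Percentage change in T = (1.514 − 1) × 100% = 51.4%.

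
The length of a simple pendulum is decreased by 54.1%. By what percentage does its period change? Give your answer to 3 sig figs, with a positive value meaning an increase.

T ∝ √L, so T'/T = √(0.4590) = 0.6775.
Percentage change in T = (0.6775 − 1) × 100% = -32.3%.

-32.3%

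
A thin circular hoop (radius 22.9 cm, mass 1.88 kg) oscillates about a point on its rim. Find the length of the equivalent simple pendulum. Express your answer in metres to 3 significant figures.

The equivalent simple-pendulum length is L_eq = I/(md), where I is about the pivot and d = 0.2290 m.
I_cm = mR² = 0.09859 kg·m², so I = I_cm + md² = 0.09859 + 0.09859 = 0.1972 kg·m².
L_eq = 0.1972/(1.88 × 0.2290) = 0.458 m.

0.458 m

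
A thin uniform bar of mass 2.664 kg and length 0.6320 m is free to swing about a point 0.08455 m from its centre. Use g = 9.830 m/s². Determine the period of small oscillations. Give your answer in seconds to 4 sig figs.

For a physical pendulum T = 2π√(I/(mgd)), with d = 0.084550 m from pivot to centre of mass.
I_cm = mL²/12 = 2.664 × 0.6320²/12 = 0.088672 kg·m²; I = I_cm + md² = 0.088672 + 2.664 × 0.084550² = 0.10772 kg·m².
T = 2π√(0.10772/(2.664 × 9.830 × 0.084550)) = 1.386 s.

1.386 s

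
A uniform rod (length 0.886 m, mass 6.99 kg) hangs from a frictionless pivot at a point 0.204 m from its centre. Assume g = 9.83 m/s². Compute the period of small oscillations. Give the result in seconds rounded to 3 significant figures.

For a physical pendulum T = 2π√(I/(mgd)), with d = 0.2040 m from pivot to centre of mass.
I_cm = mL²/12 = 6.99 × 0.886²/12 = 0.4573 kg·m²; I = I_cm + md² = 0.4573 + 6.99 × 0.2040² = 0.7482 kg·m².
T = 2π√(0.7482/(6.99 × 9.83 × 0.2040)) = 1.45 s.

1.45 s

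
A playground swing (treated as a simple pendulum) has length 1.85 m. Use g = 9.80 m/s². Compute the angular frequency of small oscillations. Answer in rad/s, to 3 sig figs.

ω = √(g/L) = √(9.80/1.85) = 2.30 rad/s.

2.30 rad/s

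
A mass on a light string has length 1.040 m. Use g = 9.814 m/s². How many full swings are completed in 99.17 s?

T = 2π√(L/g) = 2π√(1.040/9.814) = 2.0454 s.
Number of complete oscillations = ⌊99.17/2.0454⌋ = ⌊48.485⌋ = 48.

48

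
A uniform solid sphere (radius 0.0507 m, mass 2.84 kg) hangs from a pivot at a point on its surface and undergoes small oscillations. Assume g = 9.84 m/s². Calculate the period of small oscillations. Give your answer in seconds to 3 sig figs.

I_cm = (2/5)mr² = 0.002920 kg·m². The pivot is at distance d = 0.0507 m from the centre of mass.
By the parallel-axis theorem, I = I_cm + md² = 0.002920 + 0.007300 = 0.01022 kg·m².
T = 2π√(I/(mgd)) = 2π√(0.01022/(2.84 × 9.84 × 0.0507)) = 0.534 s.

0.534 s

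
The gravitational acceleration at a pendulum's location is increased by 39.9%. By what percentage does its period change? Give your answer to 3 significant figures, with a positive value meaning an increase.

T ∝ 1/√g, so T'/T = 1/√(1.399) = 0.8455.
Percentage change in T = (0.8455 − 1) × 100% = -15.5%.

-15.5%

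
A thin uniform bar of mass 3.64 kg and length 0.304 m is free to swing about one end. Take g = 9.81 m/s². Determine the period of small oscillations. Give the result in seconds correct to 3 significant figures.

For a physical pendulum T = 2π√(I/(mgd)), with d = 0.1520 m from pivot to centre of mass.
I_cm = mL²/12 = 3.64 × 0.304²/12 = 0.02803 kg·m²; I = I_cm + md² = 0.02803 + 3.64 × 0.1520² = 0.1121 kg·m².
T = 2π√(0.1121/(3.64 × 9.81 × 0.1520)) = 0.903 s.

0.903 s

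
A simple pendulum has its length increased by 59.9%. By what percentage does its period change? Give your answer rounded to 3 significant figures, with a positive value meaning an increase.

T ∝ √L, so T'/T = √(1.599) = 1.265.
Percentage change in T = (1.265 − 1) × 100% = 26.5%.

26.5%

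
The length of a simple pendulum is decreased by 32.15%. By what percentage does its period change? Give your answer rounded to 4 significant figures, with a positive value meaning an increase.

T ∝ √L, so T'/T = √(0.67850) = 0.82371.
Percentage change in T = (0.82371 − 1) × 100% = -17.63%.

-17.63%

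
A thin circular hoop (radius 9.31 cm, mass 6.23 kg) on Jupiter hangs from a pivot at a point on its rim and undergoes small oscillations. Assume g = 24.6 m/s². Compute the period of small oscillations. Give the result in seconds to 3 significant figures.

0.547 s

I_cm = mr² = 0.05400 kg·m². The pivot is at distance d = 0.0931 m from the centre of mass.
By the parallel-axis theorem, I = I_cm + md² = 0.05400 + 0.05400 = 0.1080 kg·m².
T = 2π√(I/(mgd)) = 2π√(0.1080/(6.23 × 24.6 × 0.0931)) = 0.547 s.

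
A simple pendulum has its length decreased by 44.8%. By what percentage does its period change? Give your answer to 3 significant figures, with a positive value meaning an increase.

-25.7%

T ∝ √L, so T'/T = √(0.5520) = 0.7430.
Percentage change in T = (0.7430 − 1) × 100% = -25.7%.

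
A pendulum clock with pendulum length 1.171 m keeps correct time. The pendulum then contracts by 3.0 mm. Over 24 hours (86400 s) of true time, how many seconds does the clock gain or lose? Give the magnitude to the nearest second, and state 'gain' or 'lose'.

gain 111 s

T ∝ √L, so T'/T = √(1.16800/1.171) = 0.998718.
In 86400 s of true time the clock registers 86400/0.998718 = 86510.9 s, so it gains 111 s.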